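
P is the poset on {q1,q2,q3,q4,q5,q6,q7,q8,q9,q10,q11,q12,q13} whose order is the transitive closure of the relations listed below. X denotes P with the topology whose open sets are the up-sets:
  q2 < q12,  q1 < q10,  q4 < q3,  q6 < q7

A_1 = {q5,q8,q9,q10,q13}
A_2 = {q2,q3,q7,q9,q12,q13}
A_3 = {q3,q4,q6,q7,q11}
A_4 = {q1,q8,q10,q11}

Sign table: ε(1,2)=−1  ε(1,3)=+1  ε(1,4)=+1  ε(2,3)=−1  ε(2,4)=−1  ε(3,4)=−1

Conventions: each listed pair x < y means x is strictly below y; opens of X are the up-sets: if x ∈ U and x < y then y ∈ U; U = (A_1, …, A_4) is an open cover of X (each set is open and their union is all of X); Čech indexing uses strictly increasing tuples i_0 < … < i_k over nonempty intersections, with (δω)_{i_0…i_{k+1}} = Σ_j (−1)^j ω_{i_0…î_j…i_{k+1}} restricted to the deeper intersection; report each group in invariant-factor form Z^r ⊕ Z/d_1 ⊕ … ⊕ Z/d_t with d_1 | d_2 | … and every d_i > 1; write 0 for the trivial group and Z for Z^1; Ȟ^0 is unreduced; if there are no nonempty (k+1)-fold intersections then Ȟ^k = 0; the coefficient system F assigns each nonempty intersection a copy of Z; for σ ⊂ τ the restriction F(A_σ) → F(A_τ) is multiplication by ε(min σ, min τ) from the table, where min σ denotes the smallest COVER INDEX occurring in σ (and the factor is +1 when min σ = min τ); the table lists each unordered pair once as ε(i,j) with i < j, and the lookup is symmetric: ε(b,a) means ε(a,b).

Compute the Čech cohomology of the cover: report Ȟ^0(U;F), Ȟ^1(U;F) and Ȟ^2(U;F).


Ȟ^0 ≅ 0,  Ȟ^1 ≅ Z/2,  Ȟ^2 ≅ 0

nerve simplices:
  A12={q9,q13} A14={q8,q10} A23={q3,q7} A34={q11}
C dims 4,4; δ0: rk 4, SNF 1^3·2
degree 0: 4−4−0 = 0 → Ȟ^0 ≅ 0
degree 1: 4−0−4 = 0 plus torsion [2] → Ȟ^1 ≅ Z/2
degree 2: 0−0−0 = 0 → Ȟ^2 ≅ 0


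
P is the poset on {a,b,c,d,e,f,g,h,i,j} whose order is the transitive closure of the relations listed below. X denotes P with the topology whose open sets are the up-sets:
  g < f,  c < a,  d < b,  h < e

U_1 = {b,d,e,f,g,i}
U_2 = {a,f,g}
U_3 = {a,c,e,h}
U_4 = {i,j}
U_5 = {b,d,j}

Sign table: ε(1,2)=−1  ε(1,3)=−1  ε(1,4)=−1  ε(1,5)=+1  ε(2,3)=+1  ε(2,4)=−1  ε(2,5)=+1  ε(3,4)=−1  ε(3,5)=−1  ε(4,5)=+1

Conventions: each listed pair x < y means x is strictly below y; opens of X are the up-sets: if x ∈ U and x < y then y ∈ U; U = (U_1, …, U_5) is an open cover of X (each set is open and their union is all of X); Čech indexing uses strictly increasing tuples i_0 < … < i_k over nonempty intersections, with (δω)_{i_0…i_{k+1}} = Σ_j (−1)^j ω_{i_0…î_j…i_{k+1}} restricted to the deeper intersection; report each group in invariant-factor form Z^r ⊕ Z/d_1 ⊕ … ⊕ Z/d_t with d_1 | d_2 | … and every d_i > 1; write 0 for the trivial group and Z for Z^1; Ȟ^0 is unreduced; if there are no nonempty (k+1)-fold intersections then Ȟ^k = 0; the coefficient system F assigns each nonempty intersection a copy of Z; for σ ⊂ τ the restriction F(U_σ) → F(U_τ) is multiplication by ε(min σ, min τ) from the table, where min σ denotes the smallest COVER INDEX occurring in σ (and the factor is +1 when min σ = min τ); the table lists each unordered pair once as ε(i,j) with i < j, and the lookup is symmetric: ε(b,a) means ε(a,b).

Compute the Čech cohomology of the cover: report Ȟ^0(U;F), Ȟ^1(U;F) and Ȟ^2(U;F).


nerve of the cover:
  U12={f,g} U13={e} U14={i} U15={b,d} U23={a} U45={j}
C dims 5,6; δ0: rk 5, SNF 1^4·2
Ȟ^0 = (5 − 5) − 0 = 0, so Ȟ^0 ≅ 0
Ȟ^1 = (6 − 0) − 5 = 1 plus torsion [2], so Ȟ^1 ≅ Z ⊕ Z/2
Ȟ^2 = (0 − 0) − 0 = 0, so Ȟ^2 ≅ 0

Ȟ^0 = 0; Ȟ^1 = Z ⊕ Z/2; Ȟ^2 = 0


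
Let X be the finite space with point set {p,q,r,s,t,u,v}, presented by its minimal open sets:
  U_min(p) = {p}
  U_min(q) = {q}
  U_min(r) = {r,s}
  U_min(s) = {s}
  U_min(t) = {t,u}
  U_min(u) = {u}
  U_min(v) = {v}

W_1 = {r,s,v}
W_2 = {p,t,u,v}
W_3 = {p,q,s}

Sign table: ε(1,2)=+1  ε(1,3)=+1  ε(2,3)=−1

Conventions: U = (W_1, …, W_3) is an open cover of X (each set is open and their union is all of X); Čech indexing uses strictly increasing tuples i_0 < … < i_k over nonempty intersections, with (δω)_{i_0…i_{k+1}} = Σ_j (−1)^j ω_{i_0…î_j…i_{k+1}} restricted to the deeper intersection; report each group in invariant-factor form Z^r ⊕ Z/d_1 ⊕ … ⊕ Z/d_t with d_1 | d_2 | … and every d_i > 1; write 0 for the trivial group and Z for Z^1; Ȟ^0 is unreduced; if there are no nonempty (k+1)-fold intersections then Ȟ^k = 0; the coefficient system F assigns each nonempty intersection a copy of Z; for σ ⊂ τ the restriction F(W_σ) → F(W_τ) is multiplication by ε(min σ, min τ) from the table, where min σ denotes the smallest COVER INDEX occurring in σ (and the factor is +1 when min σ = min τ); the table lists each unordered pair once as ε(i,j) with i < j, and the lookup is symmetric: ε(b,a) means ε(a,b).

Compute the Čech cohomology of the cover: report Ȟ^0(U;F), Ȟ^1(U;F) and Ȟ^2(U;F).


Ȟ^0 = 0, Ȟ^1 = Z/2, Ȟ^2 = 0

nonempty intersections:
  W12={v} W13={s} W23={p}
C dims 3,3; δ0: rk 3, SNF 1^2·2
Ȟ^0: (3−3)−0=0 ⇒ 0
Ȟ^1: (3−0)−3=0 plus torsion [2] ⇒ Z/2
Ȟ^2: (0−0)−0=0 ⇒ 0


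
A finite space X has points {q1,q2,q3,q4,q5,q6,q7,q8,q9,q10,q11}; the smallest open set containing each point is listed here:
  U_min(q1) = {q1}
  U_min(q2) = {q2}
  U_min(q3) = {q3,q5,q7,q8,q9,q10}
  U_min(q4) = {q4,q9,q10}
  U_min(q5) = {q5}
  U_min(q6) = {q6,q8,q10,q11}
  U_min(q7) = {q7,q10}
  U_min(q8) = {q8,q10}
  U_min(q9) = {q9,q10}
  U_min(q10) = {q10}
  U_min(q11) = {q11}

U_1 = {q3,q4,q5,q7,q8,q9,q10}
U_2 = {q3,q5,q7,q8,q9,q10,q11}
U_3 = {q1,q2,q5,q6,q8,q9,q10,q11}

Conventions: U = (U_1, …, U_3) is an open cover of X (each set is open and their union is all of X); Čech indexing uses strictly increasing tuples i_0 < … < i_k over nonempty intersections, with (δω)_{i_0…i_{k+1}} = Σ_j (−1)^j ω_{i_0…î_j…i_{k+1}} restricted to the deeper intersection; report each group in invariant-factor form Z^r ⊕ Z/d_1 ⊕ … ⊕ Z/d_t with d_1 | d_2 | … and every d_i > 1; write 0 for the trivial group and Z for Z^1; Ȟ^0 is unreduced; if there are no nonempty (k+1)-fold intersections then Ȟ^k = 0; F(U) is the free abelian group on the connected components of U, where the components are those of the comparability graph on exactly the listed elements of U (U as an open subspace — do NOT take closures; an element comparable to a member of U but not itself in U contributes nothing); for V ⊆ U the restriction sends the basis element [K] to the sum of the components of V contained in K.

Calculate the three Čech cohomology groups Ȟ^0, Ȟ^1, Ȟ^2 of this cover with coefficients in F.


Ȟ^0 = Z^3; Ȟ^1 = 0; Ȟ^2 = 0

nerve simplices:
  U12={q3,q5,q7,q8,q9,q10} U13={q5,q8,q9,q10} U23={q5,q8,q9,q10,q11}
  U123={q5,q8,q9,q10}
components per intersection:
  U1: {q3,q4,q5,q7,q8,q9,q10}
  U2: {q3,q5,q7,q8,q9,q10} {q11}
  U3: {q1} {q2} {q5} {q6,q8,q9,q10,q11}
  U12: {q3,q5,q7,q8,q9,q10}
  U13: {q5} {q8,q9,q10}
  U23: {q5} {q8,q9,q10} {q11}
  U123: {q5} {q8,q9,q10}
C dims 7,6,2; δ0: rk 4, SNF 1^4; δ1: rk 2, SNF 1^2
degree 0: 7−4−0 = 3 → Ȟ^0 ≅ Z^3
degree 1: 6−2−4 = 0 → Ȟ^1 ≅ 0
degree 2: 2−0−2 = 0 → Ȟ^2 ≅ 0


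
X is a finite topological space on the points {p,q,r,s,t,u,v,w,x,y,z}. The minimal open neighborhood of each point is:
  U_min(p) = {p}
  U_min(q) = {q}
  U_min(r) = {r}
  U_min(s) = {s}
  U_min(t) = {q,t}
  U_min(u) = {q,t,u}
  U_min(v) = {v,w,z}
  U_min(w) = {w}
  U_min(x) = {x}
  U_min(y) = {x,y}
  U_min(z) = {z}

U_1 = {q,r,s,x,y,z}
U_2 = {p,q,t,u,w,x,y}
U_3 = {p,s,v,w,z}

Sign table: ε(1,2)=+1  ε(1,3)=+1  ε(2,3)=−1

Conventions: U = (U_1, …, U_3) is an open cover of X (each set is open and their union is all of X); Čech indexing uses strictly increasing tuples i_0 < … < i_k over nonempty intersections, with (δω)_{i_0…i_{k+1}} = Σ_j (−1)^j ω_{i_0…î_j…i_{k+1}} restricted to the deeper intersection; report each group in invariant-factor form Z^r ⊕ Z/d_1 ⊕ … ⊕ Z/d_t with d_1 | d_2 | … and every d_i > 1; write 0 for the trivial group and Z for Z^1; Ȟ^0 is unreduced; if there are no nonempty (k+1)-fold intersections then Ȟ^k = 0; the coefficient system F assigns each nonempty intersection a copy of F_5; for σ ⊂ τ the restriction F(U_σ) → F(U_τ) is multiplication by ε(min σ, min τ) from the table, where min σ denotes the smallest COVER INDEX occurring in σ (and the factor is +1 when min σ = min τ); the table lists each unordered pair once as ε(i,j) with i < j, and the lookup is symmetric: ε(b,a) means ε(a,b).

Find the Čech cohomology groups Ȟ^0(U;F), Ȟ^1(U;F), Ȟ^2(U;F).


nonempty overlaps:
  U12={q,x,y} U13={s,z} U23={p,w}
C dims 3,3; δ0: rk_F5 3
degree 0: 3−3−0 = 0 → Ȟ^0 ≅ 0
degree 1: 3−0−3 = 0 → Ȟ^1 ≅ 0
degree 2: 0−0−0 = 0 → Ȟ^2 ≅ 0

Ȟ^0(U;F) ≅ 0,  Ȟ^1(U;F) ≅ 0,  Ȟ^2(U;F) ≅ 0


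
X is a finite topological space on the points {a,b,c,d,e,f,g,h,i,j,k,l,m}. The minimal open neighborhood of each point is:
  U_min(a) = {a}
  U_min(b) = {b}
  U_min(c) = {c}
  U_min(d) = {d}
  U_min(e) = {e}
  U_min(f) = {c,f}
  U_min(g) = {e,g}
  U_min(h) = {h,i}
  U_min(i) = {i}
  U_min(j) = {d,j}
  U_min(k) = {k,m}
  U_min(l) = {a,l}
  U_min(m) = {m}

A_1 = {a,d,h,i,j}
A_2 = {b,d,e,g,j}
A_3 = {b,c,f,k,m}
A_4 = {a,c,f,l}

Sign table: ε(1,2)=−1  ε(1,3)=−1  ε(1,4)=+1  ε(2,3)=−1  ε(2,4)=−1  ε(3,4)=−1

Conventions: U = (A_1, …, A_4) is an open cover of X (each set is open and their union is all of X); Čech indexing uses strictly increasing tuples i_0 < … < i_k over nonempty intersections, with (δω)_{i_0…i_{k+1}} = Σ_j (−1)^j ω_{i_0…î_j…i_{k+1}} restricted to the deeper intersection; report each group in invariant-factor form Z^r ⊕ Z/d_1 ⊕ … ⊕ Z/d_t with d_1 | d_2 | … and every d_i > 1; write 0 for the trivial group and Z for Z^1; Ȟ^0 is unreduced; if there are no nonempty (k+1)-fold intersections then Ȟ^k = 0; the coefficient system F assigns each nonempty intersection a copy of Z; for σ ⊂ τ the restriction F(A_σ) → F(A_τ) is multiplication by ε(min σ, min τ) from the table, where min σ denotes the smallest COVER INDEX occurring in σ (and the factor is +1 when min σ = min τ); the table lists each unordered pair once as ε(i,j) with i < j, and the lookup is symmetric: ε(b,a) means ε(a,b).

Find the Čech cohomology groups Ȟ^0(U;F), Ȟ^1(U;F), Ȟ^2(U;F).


cover nerve:
  A12={d,j} A14={a} A23={b} A34={c,f}
C dims 4,4; δ0: rk 4, SNF 1^3·2
Ȟ^0: (4−4)−0=0 ⇒ 0
Ȟ^1: (4−0)−4=0 plus torsion [2] ⇒ Z/2
Ȟ^2: (0−0)−0=0 ⇒ 0

Ȟ^0 = 0, Ȟ^1 = Z/2, Ȟ^2 = 0


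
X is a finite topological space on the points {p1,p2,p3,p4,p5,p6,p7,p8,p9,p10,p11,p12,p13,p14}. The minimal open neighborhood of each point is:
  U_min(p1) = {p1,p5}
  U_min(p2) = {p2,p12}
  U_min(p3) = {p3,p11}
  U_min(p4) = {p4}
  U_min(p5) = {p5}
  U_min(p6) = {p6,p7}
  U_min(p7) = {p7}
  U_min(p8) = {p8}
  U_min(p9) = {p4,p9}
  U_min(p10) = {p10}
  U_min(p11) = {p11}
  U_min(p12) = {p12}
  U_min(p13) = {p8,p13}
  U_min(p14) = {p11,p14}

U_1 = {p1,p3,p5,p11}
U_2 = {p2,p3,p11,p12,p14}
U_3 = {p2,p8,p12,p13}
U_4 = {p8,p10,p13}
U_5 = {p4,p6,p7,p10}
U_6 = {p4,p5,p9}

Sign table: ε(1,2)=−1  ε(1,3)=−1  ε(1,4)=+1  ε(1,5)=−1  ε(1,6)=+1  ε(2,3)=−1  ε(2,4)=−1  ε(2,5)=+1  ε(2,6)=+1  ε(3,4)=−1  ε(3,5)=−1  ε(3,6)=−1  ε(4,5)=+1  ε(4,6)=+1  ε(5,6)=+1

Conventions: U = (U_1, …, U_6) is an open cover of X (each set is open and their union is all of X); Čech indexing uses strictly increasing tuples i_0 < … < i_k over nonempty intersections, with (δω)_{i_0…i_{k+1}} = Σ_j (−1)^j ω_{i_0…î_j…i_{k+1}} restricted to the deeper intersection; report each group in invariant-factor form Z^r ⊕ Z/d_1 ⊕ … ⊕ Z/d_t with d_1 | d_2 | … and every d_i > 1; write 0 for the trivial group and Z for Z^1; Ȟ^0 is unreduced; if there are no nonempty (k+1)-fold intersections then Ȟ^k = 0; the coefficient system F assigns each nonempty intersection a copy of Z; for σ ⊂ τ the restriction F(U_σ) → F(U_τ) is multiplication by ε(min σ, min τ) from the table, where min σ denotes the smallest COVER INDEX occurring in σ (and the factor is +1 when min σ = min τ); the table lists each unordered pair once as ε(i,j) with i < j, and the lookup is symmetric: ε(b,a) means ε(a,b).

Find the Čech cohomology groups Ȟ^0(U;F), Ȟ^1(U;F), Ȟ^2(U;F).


Ȟ^0 = 0; Ȟ^1 = Z/2; Ȟ^2 = 0

nonempty intersections:
  U12={p3,p11} U16={p5} U23={p2,p12} U34={p8,p13} U45={p10} U56={p4}
C dims 6,6; δ0: rk 6, SNF 1^5·2
Ȟ^0: (6−6)−0=0 ⇒ 0
Ȟ^1: (6−0)−6=0 plus torsion [2] ⇒ Z/2
Ȟ^2: (0−0)−0=0 ⇒ 0


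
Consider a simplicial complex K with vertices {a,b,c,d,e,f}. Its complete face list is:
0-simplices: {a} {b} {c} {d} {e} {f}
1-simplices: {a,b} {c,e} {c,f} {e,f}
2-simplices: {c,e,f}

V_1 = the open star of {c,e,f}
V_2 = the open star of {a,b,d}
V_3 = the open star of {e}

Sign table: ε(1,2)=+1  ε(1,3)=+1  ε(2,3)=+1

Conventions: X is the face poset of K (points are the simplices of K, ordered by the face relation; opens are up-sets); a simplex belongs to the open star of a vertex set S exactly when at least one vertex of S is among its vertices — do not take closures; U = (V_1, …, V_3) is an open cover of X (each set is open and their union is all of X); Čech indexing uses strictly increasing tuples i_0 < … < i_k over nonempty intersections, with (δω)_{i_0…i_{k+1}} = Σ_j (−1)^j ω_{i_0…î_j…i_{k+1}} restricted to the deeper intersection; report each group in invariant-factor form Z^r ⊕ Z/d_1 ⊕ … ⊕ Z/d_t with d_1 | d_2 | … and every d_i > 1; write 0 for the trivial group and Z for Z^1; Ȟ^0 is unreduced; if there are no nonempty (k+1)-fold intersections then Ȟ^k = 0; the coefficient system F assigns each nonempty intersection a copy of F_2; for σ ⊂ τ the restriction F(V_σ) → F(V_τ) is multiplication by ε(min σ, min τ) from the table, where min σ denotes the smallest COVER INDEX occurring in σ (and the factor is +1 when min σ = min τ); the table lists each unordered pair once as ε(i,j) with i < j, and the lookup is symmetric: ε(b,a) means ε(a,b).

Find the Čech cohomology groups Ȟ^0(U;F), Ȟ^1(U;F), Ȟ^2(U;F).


nerve of the cover:
  V1={{c},{e},{f},{c,e},{c,f},{e,f},{c,e,f}} V2={{a},{b},{d},{a,b}} V3={{e},{c,e},{e,f},{c,e,f}}
  V13={{e},{c,e},{e,f},{c,e,f}}
C dims 3,1; δ0: rk_F2 1
Ȟ^0 = (3 − 1) − 0 = 2, so Ȟ^0 ≅ Z/2 ⊕ Z/2
Ȟ^1 = (1 − 0) − 1 = 0, so Ȟ^1 ≅ 0
Ȟ^2 = (0 − 0) − 0 = 0, so Ȟ^2 ≅ 0

Ȟ^0(U;F) ≅ Z/2 ⊕ Z/2,  Ȟ^1(U;F) ≅ 0,  Ȟ^2(U;F) ≅ 0


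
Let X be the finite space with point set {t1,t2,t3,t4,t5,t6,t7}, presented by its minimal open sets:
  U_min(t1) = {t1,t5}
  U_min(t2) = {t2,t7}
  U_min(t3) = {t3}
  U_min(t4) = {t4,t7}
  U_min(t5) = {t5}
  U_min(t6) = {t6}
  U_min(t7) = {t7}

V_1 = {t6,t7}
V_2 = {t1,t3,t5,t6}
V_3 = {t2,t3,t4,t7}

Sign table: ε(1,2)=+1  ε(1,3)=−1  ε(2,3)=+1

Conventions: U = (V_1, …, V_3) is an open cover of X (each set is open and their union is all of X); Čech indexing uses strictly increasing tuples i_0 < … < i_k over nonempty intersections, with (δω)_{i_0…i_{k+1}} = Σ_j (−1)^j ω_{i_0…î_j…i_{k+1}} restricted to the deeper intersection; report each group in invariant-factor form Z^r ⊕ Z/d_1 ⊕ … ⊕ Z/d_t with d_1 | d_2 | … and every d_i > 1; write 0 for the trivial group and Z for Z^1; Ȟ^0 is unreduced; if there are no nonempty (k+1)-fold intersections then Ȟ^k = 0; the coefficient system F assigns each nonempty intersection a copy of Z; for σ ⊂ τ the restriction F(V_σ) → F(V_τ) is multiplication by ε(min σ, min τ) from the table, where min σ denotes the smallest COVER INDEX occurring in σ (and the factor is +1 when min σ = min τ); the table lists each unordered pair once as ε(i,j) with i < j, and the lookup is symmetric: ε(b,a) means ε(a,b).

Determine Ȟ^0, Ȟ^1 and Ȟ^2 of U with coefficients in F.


Ȟ^0 = 0,  Ȟ^1 = Z/2,  Ȟ^2 = 0

intersection data:
  V12={t6} V13={t7} V23={t3}
C dims 3,3; δ0: rk 3, SNF 1^2·2
Ȟ^0 = (3 − 3) − 0 = 0, so Ȟ^0 ≅ 0
Ȟ^1 = (3 − 0) − 3 = 0 plus torsion [2], so Ȟ^1 ≅ Z/2
Ȟ^2 = (0 − 0) − 0 = 0, so Ȟ^2 ≅ 0


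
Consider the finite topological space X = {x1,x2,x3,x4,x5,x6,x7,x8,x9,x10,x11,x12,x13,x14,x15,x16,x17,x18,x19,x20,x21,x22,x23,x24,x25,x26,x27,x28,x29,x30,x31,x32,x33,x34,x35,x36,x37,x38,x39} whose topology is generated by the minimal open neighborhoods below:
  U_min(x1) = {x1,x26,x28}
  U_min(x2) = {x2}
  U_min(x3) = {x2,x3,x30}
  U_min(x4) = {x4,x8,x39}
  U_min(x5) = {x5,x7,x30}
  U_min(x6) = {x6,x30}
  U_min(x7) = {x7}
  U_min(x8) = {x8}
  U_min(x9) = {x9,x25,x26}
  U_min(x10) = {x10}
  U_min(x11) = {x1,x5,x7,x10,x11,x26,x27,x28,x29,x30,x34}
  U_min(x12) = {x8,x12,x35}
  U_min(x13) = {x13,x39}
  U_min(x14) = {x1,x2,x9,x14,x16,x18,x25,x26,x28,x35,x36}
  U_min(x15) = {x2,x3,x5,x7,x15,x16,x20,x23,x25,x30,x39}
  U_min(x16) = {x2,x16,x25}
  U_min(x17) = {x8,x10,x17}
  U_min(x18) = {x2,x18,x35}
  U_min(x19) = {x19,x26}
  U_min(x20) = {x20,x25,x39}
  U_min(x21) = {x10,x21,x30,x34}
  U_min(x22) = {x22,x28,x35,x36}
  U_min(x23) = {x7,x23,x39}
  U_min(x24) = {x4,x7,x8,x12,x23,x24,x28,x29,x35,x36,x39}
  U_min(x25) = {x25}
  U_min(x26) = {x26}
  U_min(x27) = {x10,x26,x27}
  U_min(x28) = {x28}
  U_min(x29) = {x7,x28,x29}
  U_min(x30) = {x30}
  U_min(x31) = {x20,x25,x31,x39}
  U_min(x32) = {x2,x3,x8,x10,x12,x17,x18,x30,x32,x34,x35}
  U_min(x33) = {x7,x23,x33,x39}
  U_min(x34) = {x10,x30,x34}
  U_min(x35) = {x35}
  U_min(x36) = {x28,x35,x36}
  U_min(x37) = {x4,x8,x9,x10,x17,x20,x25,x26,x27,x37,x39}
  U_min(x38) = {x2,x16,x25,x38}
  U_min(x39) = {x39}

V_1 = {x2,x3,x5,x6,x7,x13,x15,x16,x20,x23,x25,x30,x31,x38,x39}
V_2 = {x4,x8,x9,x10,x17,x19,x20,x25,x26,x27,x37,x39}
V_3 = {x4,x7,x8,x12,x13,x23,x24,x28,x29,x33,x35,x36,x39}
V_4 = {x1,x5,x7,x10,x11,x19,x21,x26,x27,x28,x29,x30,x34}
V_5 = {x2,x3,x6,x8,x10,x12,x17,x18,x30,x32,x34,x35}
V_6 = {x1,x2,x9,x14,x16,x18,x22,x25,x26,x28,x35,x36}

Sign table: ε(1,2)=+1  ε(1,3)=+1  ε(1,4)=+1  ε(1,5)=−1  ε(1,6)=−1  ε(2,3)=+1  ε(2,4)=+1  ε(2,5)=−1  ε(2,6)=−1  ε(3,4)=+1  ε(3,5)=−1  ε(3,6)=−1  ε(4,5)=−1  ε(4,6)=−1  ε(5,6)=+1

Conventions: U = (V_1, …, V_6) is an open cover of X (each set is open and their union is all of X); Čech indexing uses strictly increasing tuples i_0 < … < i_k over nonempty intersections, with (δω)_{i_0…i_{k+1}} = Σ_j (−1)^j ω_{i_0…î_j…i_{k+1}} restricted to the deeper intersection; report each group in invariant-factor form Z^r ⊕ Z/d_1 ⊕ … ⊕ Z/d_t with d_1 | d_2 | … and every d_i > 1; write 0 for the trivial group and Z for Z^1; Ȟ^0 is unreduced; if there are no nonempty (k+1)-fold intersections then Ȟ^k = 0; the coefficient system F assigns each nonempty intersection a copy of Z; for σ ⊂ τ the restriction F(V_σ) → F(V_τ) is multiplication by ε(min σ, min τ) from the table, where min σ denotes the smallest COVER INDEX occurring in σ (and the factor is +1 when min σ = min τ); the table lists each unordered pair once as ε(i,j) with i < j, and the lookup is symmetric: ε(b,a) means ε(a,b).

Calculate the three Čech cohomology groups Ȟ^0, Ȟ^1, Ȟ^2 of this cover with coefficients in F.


intersection data:
  V12={x20,x25,x39} V13={x7,x13,x23,x39} V14={x5,x7,x30} V15={x2,x3,x6,x30} V16={x2,x16,x25} V23={x4,x8,x39} V24={x10,x19,x26,x27} V25={x8,x10,x17} V26={x9,x25,x26} V34={x7,x28,x29} V35={x8,x12,x35} V36={x28,x35,x36} V45={x10,x30,x34} V46={x1,x26,x28} V56={x2,x18,x35}
  V123={x39} V126={x25} V134={x7} V145={x30} V156={x2} V235={x8} V245={x10} V246={x26} V346={x28} V356={x35}
C dims 6,15,10; δ0: rk 5, SNF 1^5; δ1: rk 10, SNF 1^9·2
Ȟ^0 = (6 − 5) − 0 = 1, so Ȟ^0 ≅ Z
Ȟ^1 = (15 − 10) − 5 = 0, so Ȟ^1 ≅ 0
Ȟ^2 = (10 − 0) − 10 = 0 plus torsion [2], so Ȟ^2 ≅ Z/2

Ȟ^0(U;F) ≅ Z,  Ȟ^1(U;F) ≅ 0,  Ȟ^2(U;F) ≅ Z/2


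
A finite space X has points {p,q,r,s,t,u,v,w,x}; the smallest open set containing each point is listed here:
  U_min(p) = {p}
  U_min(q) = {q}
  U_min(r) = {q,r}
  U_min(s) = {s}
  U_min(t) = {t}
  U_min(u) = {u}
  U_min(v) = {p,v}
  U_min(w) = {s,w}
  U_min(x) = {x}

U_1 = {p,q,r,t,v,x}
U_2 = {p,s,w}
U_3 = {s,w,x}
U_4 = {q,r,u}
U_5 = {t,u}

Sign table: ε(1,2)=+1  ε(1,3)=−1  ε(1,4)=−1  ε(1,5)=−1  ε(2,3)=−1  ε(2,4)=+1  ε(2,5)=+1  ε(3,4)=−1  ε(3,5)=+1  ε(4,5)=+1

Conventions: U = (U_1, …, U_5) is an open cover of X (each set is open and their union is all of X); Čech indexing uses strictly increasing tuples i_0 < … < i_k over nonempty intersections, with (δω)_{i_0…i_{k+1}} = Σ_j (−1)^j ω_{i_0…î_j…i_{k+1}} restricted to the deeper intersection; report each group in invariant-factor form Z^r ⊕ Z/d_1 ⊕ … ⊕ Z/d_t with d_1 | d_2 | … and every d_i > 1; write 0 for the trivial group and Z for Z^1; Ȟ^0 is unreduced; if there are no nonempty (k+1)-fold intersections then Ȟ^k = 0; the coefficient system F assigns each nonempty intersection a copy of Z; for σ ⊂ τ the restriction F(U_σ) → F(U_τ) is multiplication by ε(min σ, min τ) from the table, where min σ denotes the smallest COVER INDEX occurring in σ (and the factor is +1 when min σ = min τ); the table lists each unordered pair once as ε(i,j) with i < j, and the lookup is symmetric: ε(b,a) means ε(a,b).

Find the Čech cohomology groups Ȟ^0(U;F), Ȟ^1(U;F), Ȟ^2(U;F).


cover nerve:
  U12={p} U13={x} U14={q,r} U15={t} U23={s,w} U45={u}
C dims 5,6; δ0: rk 4, SNF 1^4
Ȟ^0: (5−4)−0=1 ⇒ Z
Ȟ^1: (6−0)−4=2 ⇒ Z^2
Ȟ^2: (0−0)−0=0 ⇒ 0

Ȟ^0(U;F) ≅ Z; Ȟ^1(U;F) ≅ Z^2; Ȟ^2(U;F) ≅ 0


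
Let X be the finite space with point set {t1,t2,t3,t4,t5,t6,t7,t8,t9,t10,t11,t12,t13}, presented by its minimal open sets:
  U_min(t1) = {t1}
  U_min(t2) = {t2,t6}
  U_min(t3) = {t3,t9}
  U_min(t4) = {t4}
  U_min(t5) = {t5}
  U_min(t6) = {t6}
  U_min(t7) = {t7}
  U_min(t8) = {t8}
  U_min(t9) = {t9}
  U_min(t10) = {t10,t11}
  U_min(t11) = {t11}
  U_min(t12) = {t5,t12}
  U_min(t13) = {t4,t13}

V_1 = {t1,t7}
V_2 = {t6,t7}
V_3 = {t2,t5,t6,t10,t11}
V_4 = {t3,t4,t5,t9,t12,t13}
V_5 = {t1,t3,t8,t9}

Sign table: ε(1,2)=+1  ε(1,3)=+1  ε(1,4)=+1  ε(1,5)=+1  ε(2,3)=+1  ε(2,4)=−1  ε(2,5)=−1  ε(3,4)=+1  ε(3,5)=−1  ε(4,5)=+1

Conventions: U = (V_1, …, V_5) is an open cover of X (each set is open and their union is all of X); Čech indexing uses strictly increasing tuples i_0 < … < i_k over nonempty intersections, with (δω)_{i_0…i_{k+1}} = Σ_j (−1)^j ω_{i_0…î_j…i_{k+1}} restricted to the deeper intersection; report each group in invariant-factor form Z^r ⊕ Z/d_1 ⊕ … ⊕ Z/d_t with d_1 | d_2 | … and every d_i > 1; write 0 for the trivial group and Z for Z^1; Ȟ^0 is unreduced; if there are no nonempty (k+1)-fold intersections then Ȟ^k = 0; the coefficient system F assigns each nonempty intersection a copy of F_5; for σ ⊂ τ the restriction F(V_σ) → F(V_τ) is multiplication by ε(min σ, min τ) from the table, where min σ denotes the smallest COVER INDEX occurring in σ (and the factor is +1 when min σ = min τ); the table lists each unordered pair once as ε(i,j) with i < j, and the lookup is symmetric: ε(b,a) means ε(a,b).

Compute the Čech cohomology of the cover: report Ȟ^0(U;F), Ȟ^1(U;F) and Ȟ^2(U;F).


intersection data:
  V12={t7} V15={t1} V23={t6} V34={t5} V45={t3,t9}
C dims 5,5; δ0: rk_F5 4
Ȟ^0 = (5 − 4) − 0 = 1, so Ȟ^0 ≅ Z/5
Ȟ^1 = (5 − 0) − 4 = 1, so Ȟ^1 ≅ Z/5
Ȟ^2 = (0 − 0) − 0 = 0, so Ȟ^2 ≅ 0

Ȟ^0(U;F) ≅ Z/5,  Ȟ^1(U;F) ≅ Z/5,  Ȟ^2(U;F) ≅ 0


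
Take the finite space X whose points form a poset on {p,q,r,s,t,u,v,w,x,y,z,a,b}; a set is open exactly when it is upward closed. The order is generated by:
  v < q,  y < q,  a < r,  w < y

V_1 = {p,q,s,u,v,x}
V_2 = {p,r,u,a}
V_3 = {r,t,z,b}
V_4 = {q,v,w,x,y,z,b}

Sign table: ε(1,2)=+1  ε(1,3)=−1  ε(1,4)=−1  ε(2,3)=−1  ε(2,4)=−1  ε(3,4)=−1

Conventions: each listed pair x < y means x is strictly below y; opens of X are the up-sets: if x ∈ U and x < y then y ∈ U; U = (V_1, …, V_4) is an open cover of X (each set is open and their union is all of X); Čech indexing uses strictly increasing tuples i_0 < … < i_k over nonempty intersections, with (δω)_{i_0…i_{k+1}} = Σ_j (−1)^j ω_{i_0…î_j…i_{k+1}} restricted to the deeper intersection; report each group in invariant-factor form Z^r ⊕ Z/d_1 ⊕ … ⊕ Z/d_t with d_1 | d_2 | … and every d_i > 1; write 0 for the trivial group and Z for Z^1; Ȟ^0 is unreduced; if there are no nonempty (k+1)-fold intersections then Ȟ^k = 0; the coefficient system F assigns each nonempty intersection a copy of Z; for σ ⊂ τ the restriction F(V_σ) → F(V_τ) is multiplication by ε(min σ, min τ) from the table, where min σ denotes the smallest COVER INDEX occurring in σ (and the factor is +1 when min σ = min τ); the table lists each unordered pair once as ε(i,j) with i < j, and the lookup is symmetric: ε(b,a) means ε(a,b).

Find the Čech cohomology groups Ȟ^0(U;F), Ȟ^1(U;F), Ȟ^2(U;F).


nerve of the cover:
  V12={p,u} V14={q,v,x} V23={r} V34={z,b}
C dims 4,4; δ0: rk 4, SNF 1^3·2
Ȟ^0 = (4 − 4) − 0 = 0, so Ȟ^0 ≅ 0
Ȟ^1 = (4 − 0) − 4 = 0 plus torsion [2], so Ȟ^1 ≅ Z/2
Ȟ^2 = (0 − 0) − 0 = 0, so Ȟ^2 ≅ 0

Ȟ^0(U;F) ≅ 0; Ȟ^1(U;F) ≅ Z/2; Ȟ^2(U;F) ≅ 0


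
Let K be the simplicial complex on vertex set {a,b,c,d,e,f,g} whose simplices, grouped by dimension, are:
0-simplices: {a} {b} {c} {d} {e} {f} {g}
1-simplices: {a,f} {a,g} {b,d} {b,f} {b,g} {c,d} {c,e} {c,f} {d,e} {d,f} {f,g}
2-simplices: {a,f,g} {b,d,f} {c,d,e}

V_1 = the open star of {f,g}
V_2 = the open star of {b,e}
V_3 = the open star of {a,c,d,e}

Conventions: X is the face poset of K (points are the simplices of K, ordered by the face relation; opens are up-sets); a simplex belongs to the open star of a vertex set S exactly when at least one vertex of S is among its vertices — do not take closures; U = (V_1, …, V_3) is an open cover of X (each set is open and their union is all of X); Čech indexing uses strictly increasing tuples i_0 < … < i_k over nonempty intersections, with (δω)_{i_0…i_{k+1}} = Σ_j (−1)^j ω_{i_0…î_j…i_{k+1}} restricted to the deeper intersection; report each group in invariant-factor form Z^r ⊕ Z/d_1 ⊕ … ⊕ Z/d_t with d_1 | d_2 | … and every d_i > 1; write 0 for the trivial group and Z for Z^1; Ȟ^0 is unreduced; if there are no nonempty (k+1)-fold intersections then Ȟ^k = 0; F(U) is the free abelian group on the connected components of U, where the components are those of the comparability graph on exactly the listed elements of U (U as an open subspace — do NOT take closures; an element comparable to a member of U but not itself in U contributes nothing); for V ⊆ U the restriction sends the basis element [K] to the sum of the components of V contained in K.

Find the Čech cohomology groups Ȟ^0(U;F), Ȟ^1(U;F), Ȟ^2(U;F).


Ȟ^0 = Z, Ȟ^1 = Z^2, Ȟ^2 = 0

cover nerve:
  V1={{f},{g},{a,f},{a,g},{b,f},{b,g},{c,f},{d,f},{f,g},{a,f,g},{b,d,f}} V2={{b},{e},{b,d},{b,f},{b,g},{c,e},{d,e},{b,d,f},{c,d,e}} V3={{a},{c},{d},{e},{a,f},{a,g},{b,d},{c,d},{c,e},{c,f},{d,e},{d,f},{a,f,g},{b,d,f},{c,d,e}}
  V12={{b,f},{b,g},{b,d,f}} V13={{a,f},{a,g},{c,f},{d,f},{a,f,g},{b,d,f}} V23={{e},{b,d},{c,e},{d,e},{b,d,f},{c,d,e}}
  V123={{b,d,f}}
components per intersection:
  V1: {{f},{g},{a,f},{a,g},{b,f},{b,g},{c,f},{d,f},{f,g},{a,f,g},{b,d,f}}
  V2: {{b},{b,d},{b,f},{b,g},{b,d,f}} {{e},{c,e},{d,e},{c,d,e}}
  V3: {{a},{a,f},{a,g},{a,f,g}} {{c},{d},{e},{b,d},{c,d},{c,e},{c,f},{d,e},{d,f},{b,d,f},{c,d,e}}
  V12: {{b,f},{b,d,f}} {{b,g}}
  V13: {{a,f},{a,g},{a,f,g}} {{c,f}} {{d,f},{b,d,f}}
  V23: {{e},{c,e},{d,e},{c,d,e}} {{b,d},{b,d,f}}
  V123: {{b,d,f}}
C dims 5,7,1; δ0: rk 4, SNF 1^4; δ1: rk 1, SNF 1^1
Ȟ^0: (5−4)−0=1 ⇒ Z
Ȟ^1: (7−1)−4=2 ⇒ Z^2
Ȟ^2: (1−0)−1=0 ⇒ 0


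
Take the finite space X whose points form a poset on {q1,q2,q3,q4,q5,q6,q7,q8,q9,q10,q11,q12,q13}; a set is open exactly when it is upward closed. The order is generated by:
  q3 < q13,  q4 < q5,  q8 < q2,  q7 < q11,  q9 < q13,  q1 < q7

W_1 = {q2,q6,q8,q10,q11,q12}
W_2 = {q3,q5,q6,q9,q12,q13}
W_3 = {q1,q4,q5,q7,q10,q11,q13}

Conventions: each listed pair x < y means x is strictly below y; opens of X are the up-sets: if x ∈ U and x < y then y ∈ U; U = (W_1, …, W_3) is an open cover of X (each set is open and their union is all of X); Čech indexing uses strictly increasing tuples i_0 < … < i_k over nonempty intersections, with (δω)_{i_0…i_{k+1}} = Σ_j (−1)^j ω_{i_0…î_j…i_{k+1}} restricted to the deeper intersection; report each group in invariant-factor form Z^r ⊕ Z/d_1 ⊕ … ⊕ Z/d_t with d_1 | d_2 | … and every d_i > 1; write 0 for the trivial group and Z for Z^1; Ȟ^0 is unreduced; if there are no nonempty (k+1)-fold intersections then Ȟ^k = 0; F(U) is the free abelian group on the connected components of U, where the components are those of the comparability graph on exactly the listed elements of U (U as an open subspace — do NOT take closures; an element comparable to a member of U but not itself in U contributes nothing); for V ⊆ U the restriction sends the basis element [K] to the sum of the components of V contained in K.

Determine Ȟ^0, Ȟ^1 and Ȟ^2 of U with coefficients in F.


nonempty intersections:
  W12={q6,q12} W13={q10,q11} W23={q5,q13}
components per intersection:
  W1: {q2,q8} {q6} {q10} {q11} {q12}
  W2: {q3,q9,q13} {q5} {q6} {q12}
  W3: {q1,q7,q11} {q4,q5} {q10} {q13}
  W12: {q6} {q12}
  W13: {q10} {q11}
  W23: {q5} {q13}
C dims 13,6; δ0: rk 6, SNF 1^6
Ȟ^0: (13−6)−0=7 ⇒ Z^7
Ȟ^1: (6−0)−6=0 ⇒ 0
Ȟ^2: (0−0)−0=0 ⇒ 0

Ȟ^0 = Z^7; Ȟ^1 = 0; Ȟ^2 = 0


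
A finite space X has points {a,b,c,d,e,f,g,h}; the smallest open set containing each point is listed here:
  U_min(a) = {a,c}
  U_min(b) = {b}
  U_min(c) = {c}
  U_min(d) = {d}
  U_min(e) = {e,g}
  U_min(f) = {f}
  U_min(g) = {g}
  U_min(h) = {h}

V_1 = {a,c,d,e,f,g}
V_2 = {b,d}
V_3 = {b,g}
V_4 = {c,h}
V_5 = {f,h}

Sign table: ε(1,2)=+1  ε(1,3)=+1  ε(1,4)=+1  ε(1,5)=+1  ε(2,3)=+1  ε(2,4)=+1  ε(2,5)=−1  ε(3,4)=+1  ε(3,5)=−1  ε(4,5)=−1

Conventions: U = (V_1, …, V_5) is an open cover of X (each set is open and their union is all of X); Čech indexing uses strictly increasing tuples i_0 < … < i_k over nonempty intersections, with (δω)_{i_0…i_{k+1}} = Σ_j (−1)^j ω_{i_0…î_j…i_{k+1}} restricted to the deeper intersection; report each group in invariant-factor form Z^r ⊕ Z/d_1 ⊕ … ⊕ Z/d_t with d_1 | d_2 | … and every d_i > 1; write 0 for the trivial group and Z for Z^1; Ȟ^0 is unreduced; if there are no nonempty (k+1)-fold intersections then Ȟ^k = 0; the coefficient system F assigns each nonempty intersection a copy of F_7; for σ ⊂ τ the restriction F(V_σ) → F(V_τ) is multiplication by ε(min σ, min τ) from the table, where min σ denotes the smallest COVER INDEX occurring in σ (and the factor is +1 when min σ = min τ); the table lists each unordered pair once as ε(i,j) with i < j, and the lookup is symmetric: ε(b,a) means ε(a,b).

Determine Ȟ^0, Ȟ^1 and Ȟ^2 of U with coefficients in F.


Ȟ^0(U;F) ≅ 0, Ȟ^1(U;F) ≅ Z/7, Ȟ^2(U;F) ≅ 0

nerve simplices:
  V12={d} V13={g} V14={c} V15={f} V23={b} V45={h}
C dims 5,6; δ0: rk_F7 5
degree 0: 5−5−0 = 0 → Ȟ^0 ≅ 0
degree 1: 6−0−5 = 1 → Ȟ^1 ≅ Z/7
degree 2: 0−0−0 = 0 → Ȟ^2 ≅ 0


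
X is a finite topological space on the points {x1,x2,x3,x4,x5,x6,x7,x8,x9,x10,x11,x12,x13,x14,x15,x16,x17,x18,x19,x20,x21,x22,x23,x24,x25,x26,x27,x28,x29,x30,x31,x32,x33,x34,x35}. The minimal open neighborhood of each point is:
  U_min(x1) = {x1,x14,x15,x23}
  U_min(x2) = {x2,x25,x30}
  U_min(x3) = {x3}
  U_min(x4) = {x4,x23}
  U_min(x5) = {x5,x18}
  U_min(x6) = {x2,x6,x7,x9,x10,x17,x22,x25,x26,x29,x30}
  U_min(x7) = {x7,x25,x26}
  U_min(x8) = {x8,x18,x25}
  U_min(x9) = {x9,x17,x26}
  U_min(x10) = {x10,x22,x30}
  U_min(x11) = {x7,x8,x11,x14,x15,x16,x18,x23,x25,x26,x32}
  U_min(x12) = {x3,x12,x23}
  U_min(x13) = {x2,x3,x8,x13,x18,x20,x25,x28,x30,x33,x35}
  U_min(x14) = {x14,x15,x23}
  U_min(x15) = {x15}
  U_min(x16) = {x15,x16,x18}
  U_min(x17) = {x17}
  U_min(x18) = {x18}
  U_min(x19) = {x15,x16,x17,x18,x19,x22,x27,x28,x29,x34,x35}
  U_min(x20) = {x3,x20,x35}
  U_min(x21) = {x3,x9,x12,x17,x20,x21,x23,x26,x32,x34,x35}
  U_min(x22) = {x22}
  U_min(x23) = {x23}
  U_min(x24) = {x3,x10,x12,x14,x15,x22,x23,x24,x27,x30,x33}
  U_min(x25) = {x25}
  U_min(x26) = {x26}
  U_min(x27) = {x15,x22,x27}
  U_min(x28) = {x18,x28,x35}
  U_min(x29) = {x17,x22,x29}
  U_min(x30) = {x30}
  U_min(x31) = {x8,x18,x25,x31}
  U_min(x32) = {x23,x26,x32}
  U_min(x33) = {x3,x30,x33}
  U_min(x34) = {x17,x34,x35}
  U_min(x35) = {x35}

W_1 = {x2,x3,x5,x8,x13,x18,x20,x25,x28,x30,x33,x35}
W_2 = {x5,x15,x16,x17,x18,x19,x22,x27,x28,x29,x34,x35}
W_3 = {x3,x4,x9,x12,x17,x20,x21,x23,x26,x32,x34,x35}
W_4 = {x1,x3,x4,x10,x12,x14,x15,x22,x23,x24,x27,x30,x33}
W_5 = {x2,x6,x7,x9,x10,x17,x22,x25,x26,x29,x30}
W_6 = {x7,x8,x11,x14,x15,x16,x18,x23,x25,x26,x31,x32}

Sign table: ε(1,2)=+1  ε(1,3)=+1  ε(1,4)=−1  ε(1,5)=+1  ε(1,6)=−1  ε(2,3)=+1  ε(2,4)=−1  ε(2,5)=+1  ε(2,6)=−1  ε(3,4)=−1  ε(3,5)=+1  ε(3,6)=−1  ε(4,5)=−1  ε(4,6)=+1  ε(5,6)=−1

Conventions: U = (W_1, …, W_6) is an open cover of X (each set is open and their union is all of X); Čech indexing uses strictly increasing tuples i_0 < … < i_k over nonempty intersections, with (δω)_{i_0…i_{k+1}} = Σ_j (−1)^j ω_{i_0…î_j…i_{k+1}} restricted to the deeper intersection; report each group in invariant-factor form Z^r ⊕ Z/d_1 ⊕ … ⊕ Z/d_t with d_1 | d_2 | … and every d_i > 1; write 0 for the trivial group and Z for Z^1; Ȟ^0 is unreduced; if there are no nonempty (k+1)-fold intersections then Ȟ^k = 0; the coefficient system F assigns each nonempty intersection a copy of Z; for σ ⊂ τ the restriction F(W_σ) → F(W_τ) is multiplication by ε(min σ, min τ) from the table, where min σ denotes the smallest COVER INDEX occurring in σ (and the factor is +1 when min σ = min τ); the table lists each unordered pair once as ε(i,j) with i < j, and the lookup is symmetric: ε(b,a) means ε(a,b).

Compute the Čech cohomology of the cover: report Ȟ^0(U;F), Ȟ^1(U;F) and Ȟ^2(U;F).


intersection data:
  W12={x5,x18,x28,x35} W13={x3,x20,x35} W14={x3,x30,x33} W15={x2,x25,x30} W16={x8,x18,x25} W23={x17,x34,x35} W24={x15,x22,x27} W25={x17,x22,x29} W26={x15,x16,x18} W34={x3,x4,x12,x23} W35={x9,x17,x26} W36={x23,x26,x32} W45={x10,x22,x30} W46={x14,x15,x23} W56={x7,x25,x26}
  W123={x35} W126={x18} W134={x3} W145={x30} W156={x25} W235={x17} W245={x22} W246={x15} W346={x23} W356={x26}
C dims 6,15,10; δ0: rk 5, SNF 1^5; δ1: rk 10, SNF 1^9·2
Ȟ^0 = (6 − 5) − 0 = 1, so Ȟ^0 ≅ Z
Ȟ^1 = (15 − 10) − 5 = 0, so Ȟ^1 ≅ 0
Ȟ^2 = (10 − 0) − 10 = 0 plus torsion [2], so Ȟ^2 ≅ Z/2

Ȟ^0 = Z, Ȟ^1 = 0 and Ȟ^2 = Z/2


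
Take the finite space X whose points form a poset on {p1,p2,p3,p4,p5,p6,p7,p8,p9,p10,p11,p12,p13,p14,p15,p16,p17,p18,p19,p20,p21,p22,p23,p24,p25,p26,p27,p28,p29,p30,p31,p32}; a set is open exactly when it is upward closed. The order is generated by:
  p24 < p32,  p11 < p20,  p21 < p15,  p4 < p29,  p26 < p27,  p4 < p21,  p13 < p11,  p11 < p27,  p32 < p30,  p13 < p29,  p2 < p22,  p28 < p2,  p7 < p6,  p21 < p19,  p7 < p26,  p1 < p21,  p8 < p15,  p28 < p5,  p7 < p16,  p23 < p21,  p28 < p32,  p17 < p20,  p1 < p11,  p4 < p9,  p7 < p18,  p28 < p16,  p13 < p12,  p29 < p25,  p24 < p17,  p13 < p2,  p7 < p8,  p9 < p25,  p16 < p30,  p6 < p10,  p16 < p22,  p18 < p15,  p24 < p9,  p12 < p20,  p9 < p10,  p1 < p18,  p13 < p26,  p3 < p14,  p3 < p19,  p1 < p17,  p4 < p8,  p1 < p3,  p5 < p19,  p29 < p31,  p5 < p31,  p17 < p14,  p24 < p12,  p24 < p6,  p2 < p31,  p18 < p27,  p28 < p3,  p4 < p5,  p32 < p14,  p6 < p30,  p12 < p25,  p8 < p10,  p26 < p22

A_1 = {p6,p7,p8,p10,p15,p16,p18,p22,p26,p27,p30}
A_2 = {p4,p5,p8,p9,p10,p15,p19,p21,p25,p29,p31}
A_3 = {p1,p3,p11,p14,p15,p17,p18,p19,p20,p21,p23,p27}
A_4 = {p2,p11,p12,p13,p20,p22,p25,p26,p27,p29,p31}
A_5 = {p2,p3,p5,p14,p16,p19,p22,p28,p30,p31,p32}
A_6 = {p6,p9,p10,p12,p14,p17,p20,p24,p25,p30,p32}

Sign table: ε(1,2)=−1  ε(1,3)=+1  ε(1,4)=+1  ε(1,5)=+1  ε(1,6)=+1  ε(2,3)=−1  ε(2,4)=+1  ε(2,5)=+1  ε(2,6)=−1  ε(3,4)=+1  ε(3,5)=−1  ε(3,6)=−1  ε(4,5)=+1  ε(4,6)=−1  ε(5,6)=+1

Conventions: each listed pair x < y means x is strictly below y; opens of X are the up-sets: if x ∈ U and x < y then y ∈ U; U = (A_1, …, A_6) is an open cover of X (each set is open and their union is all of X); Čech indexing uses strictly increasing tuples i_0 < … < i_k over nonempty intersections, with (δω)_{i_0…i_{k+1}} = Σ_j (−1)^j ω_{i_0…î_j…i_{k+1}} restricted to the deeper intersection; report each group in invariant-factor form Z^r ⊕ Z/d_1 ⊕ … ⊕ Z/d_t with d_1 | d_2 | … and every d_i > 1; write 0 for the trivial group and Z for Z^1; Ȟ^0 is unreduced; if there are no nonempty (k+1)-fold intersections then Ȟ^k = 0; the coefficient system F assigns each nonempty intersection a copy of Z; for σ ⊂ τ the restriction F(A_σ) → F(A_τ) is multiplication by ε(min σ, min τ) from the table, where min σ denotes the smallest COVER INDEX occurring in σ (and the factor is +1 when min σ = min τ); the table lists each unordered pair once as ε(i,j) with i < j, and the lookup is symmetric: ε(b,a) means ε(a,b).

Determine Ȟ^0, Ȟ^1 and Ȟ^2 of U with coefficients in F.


nonempty intersections:
  A12={p8,p10,p15} A13={p15,p18,p27} A14={p22,p26,p27} A15={p16,p22,p30} A16={p6,p10,p30} A23={p15,p19,p21} A24={p25,p29,p31} A25={p5,p19,p31} A26={p9,p10,p25} A34={p11,p20,p27} A35={p3,p14,p19} A36={p14,p17,p20} A45={p2,p22,p31} A46={p12,p20,p25} A56={p14,p30,p32}
  A123={p15} A126={p10} A134={p27} A145={p22} A156={p30} A235={p19} A245={p31} A246={p25} A346={p20} A356={p14}
C dims 6,15,10; δ0: rk 6, SNF 1^5·2; δ1: rk 9, SNF 1^9
Ȟ^0: (6−6)−0=0 ⇒ 0
Ȟ^1: (15−9)−6=0 plus torsion [2] ⇒ Z/2
Ȟ^2: (10−0)−9=1 ⇒ Z

Ȟ^0 = 0; Ȟ^1 = Z/2; Ȟ^2 = Z


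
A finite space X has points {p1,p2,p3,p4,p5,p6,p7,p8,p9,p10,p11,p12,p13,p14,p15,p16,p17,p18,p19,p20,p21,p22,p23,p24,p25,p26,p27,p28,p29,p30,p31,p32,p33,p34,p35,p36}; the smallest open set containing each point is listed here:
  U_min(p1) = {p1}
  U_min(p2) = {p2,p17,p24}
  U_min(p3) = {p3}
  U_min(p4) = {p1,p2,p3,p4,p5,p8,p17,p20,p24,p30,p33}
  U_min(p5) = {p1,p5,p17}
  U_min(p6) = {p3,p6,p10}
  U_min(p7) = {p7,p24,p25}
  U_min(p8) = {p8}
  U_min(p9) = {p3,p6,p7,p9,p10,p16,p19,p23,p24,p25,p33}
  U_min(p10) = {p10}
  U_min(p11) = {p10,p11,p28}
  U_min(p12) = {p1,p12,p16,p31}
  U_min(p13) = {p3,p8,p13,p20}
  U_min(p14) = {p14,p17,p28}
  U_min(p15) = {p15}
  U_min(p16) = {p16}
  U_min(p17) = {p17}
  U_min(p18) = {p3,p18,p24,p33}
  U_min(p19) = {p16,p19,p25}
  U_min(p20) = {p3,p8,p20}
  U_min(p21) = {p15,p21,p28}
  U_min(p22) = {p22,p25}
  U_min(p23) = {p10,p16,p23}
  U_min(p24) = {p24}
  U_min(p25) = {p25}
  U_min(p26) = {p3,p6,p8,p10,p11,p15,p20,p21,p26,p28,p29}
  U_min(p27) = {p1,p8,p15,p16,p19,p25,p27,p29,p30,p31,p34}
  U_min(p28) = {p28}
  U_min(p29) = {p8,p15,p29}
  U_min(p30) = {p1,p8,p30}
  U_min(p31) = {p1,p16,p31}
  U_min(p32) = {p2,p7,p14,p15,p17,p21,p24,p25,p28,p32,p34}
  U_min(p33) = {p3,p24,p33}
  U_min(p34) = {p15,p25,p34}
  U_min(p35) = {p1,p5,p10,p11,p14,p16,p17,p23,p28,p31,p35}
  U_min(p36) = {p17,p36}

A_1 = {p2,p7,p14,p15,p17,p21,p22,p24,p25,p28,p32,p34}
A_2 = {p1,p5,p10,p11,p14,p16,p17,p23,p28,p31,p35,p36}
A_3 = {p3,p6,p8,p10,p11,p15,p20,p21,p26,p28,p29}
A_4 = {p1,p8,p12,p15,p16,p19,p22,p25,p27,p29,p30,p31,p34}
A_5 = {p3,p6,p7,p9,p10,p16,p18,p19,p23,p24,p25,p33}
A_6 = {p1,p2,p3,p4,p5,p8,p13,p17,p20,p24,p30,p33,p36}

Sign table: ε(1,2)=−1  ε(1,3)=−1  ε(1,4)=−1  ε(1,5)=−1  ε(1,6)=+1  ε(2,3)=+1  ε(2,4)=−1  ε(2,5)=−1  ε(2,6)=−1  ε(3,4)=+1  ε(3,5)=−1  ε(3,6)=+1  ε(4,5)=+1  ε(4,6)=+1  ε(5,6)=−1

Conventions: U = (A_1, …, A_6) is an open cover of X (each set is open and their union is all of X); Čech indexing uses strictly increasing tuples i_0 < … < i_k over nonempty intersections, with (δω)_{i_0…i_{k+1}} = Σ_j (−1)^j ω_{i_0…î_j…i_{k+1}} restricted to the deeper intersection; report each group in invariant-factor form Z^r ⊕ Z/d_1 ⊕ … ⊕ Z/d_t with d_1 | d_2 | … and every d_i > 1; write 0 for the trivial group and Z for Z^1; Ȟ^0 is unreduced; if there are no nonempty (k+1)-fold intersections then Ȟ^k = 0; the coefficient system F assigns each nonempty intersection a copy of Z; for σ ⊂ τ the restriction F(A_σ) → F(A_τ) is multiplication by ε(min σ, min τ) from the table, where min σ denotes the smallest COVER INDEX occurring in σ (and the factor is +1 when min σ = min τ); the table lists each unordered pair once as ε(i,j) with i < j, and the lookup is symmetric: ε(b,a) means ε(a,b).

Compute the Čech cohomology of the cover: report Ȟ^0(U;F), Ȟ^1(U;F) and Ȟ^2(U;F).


cover nerve:
  A12={p14,p17,p28} A13={p15,p21,p28} A14={p15,p22,p25,p34} A15={p7,p24,p25} A16={p2,p17,p24} A23={p10,p11,p28} A24={p1,p16,p31} A25={p10,p16,p23} A26={p1,p5,p17,p36} A34={p8,p15,p29} A35={p3,p6,p10} A36={p3,p8,p20} A45={p16,p19,p25} A46={p1,p8,p30} A56={p3,p24,p33}
  A123={p28} A126={p17} A134={p15} A145={p25} A156={p24} A235={p10} A245={p16} A246={p1} A346={p8} A356={p3}
C dims 6,15,10; δ0: rk 6, SNF 1^5·2; δ1: rk 9, SNF 1^9
Ȟ^0: (6−6)−0=0 ⇒ 0
Ȟ^1: (15−9)−6=0 plus torsion [2] ⇒ Z/2
Ȟ^2: (10−0)−9=1 ⇒ Z

Ȟ^0(U;F) ≅ 0, Ȟ^1(U;F) ≅ Z/2 and Ȟ^2(U;F) ≅ Z
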